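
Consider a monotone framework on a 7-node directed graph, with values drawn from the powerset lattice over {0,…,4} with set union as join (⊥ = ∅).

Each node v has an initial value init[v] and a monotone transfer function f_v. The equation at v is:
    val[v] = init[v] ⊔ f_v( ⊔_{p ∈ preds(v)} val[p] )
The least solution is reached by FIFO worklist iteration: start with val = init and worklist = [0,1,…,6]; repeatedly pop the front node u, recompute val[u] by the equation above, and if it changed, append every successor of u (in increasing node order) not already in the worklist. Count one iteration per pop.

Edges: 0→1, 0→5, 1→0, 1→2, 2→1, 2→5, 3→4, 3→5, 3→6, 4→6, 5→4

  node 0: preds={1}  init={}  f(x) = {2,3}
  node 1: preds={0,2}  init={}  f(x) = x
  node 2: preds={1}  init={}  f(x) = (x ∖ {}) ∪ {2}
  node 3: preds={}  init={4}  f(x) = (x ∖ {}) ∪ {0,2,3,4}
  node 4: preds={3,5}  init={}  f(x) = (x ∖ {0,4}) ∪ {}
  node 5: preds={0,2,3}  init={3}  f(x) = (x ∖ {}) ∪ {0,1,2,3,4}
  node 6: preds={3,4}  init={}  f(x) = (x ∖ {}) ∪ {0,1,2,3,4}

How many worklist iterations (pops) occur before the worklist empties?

11

Iteration log — 11 steps:
  step 1. node 0  ⊔preds={}  new={2,3}  old={}  +wl: 
  step 2. node 1  ⊔preds={2,3}  new={2,3}  old={}  +wl: 0
  step 3. node 2  ⊔preds={2,3}  new={2,3}  old={}  +wl: 1
  step 4. node 3  ⊔preds={}  new={0,2,3,4}  old={4}  +wl: 
  step 5. node 4  ⊔preds={0,2,3,4}  new={2,3}  old={}  +wl: 
  step 6. node 5  ⊔preds={0,2,3,4}  new={0,1,2,3,4}  old={3}  +wl: 4
  step 7. node 6  ⊔preds={0,2,3,4}  new={0,1,2,3,4}  old={}  +wl: 
  step 8. node 0  ⊔preds={2,3}  new={2,3}  stable
  step 9. node 1  ⊔preds={2,3}  new={2,3}  stable
  step 10. node 4  ⊔preds={0,1,2,3,4}  new={1,2,3}  old={2,3}  +wl: 6
  step 11. node 6  ⊔preds={0,1,2,3,4}  new={0,1,2,3,4}  stable

Least fixpoint reached:
  node 0: {2,3}
  node 1: {2,3}
  node 2: {2,3}
  node 3: {0,2,3,4}
  node 4: {1,2,3}
  node 5: {0,1,2,3,4}
  node 6: {0,1,2,3,4}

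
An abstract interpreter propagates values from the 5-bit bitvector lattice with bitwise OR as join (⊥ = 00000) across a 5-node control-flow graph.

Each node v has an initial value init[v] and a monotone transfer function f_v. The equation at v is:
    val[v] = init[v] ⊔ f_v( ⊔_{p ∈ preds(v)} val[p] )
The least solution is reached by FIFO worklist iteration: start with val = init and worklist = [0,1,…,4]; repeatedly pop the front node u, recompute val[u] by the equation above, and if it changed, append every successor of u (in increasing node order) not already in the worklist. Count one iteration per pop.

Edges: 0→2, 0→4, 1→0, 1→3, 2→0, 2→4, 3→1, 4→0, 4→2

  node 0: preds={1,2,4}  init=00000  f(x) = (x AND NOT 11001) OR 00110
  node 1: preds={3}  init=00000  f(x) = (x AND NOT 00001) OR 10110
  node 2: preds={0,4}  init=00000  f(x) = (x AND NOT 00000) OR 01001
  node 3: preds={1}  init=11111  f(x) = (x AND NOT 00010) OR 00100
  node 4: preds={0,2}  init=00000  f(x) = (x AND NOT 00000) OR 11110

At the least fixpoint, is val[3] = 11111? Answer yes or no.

Trace (9 dequeues):
  [1] u=0 | in 00000 | out 00110 | prev 00000 | push {}
  [2] u=1 | in 11111 | out 11110 | prev 00000 | push {0}
  [3] u=2 | in 00110 | out 01111 | prev 00000 | push {}
  [4] u=3 | in 11110 | out 11111 | ==
  [5] u=4 | in 01111 | out 11111 | prev 00000 | push {2}
  [6] u=0 | in 11111 | out 00110 | ==
  [7] u=2 | in 11111 | out 11111 | prev 01111 | push {0,4}
  [8] u=0 | in 11111 | out 00110 | ==
  [9] u=4 | in 11111 | out 11111 | ==

Converged values:
  [0] 00110
  [1] 11110
  [2] 11111
  [3] 11111
  [4] 11111

yes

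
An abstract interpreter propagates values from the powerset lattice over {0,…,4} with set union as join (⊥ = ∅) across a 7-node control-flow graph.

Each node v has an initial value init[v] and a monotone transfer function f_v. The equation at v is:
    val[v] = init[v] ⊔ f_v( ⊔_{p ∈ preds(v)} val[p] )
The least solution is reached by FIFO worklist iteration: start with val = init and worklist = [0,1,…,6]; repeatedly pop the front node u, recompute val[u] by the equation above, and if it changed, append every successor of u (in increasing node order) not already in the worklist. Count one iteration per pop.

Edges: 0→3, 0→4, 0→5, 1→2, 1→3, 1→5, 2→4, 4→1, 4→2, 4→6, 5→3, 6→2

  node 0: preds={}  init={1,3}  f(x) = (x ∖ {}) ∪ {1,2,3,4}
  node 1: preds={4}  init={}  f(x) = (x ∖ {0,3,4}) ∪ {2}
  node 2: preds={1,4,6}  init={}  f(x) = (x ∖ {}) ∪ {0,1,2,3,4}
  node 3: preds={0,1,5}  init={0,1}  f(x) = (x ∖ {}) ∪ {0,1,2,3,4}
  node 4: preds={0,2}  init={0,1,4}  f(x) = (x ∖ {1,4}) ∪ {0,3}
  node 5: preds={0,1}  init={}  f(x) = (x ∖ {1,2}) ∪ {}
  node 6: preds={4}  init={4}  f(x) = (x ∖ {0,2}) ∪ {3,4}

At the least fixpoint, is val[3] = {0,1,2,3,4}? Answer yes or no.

Iteration log — 10 steps:
  step 1. node 0  ⊔preds={}  new={1,2,3,4}  old={1,3}  +wl: 
  step 2. node 1  ⊔preds={0,1,4}  new={1,2}  old={}  +wl: 
  step 3. node 2  ⊔preds={0,1,2,4}  new={0,1,2,3,4}  old={}  +wl: 
  step 4. node 3  ⊔preds={1,2,3,4}  new={0,1,2,3,4}  old={0,1}  +wl: 
  step 5. node 4  ⊔preds={0,1,2,3,4}  new={0,1,2,3,4}  old={0,1,4}  +wl: 1,2
  step 6. node 5  ⊔preds={1,2,3,4}  new={3,4}  old={}  +wl: 3
  step 7. node 6  ⊔preds={0,1,2,3,4}  new={1,3,4}  old={4}  +wl: 
  step 8. node 1  ⊔preds={0,1,2,3,4}  new={1,2}  stable
  step 9. node 2  ⊔preds={0,1,2,3,4}  new={0,1,2,3,4}  stable
  step 10. node 3  ⊔preds={1,2,3,4}  new={0,1,2,3,4}  stable

Least fixpoint reached:
  node 0: {1,2,3,4}
  node 1: {1,2}
  node 2: {0,1,2,3,4}
  node 3: {0,1,2,3,4}
  node 4: {0,1,2,3,4}
  node 5: {3,4}
  node 6: {1,3,4}

yes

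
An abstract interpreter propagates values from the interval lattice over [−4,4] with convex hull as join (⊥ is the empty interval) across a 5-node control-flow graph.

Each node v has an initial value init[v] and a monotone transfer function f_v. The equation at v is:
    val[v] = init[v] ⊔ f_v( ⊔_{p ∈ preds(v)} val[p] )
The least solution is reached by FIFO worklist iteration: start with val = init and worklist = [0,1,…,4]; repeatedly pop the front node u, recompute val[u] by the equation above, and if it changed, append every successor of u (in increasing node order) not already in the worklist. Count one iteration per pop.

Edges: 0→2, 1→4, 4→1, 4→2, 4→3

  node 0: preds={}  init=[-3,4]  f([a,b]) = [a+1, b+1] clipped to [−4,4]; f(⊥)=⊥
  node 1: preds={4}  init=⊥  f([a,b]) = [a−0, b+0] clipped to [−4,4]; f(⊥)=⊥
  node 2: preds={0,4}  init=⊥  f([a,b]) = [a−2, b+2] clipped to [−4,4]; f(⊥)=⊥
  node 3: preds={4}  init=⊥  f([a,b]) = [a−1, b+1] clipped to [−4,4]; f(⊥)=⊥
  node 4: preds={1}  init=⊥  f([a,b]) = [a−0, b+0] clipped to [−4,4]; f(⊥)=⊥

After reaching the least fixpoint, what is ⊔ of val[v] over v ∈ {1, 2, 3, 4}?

Worklist (5 pops):
  #1 pop 0: in=⊥ → [-3,4] (no change)
  #2 pop 1: in=⊥ → ⊥ (no change)
  #3 pop 2: in=[-3,4] → [-4,4] (was ⊥); enqueue []
  #4 pop 3: in=⊥ → ⊥ (no change)
  #5 pop 4: in=⊥ → ⊥ (no change)

Fixpoint:
  val[0] = [-3,4]
  val[1] = ⊥
  val[2] = [-4,4]
  val[3] = ⊥
  val[4] = ⊥

[-4,4]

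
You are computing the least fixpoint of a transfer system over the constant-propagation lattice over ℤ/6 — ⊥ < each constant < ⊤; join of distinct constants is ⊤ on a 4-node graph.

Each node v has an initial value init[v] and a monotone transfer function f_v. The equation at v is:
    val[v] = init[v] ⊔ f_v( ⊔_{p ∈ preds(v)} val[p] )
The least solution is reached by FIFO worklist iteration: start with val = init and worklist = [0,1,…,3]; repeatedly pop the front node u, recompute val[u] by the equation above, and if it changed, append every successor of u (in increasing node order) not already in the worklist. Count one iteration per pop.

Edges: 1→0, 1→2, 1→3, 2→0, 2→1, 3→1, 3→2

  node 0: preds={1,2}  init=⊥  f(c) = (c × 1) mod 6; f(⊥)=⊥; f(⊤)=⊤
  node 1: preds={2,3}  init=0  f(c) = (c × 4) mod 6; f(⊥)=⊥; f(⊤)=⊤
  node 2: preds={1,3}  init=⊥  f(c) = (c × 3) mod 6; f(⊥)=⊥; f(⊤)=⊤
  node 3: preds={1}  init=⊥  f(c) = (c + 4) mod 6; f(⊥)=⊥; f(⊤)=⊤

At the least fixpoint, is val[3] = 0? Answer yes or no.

Iteration log — 11 steps:
  step 1. node 0  ⊔preds=0  new=0  old=⊥  +wl: 
  step 2. node 1  ⊔preds=⊥  new=0  stable
  step 3. node 2  ⊔preds=0  new=0  old=⊥  +wl: 0,1
  step 4. node 3  ⊔preds=0  new=4  old=⊥  +wl: 2
  step 5. node 0  ⊔preds=0  new=0  stable
  step 6. node 1  ⊔preds=⊤  new=⊤  old=0  +wl: 0,3
  step 7. node 2  ⊔preds=⊤  new=⊤  old=0  +wl: 1
  step 8. node 0  ⊔preds=⊤  new=⊤  old=0  +wl: 
  step 9. node 3  ⊔preds=⊤  new=⊤  old=4  +wl: 2
  step 10. node 1  ⊔preds=⊤  new=⊤  stable
  step 11. node 2  ⊔preds=⊤  new=⊤  stable

Least fixpoint reached:
  node 0: ⊤
  node 1: ⊤
  node 2: ⊤
  node 3: ⊤

no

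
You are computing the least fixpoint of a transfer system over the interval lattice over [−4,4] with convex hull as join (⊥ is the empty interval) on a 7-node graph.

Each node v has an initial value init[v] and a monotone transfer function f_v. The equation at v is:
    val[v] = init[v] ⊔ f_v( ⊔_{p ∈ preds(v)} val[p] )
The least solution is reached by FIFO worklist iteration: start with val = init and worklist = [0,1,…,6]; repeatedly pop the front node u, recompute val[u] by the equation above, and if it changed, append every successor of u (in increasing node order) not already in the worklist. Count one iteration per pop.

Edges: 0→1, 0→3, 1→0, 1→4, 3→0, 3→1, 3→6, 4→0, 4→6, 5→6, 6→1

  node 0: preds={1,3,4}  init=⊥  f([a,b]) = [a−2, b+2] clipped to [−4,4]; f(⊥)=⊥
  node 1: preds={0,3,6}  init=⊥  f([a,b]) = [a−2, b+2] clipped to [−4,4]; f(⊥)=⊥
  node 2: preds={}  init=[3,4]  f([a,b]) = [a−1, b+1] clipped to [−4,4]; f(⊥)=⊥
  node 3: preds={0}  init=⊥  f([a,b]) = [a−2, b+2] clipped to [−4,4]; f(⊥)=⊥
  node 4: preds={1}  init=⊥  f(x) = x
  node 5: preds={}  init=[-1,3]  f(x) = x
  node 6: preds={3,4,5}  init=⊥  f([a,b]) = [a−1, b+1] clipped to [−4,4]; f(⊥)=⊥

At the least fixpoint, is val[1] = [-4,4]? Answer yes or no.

Iteration log — 15 steps:
  step 1. node 0  ⊔preds=⊥  new=⊥  stable
  step 2. node 1  ⊔preds=⊥  new=⊥  stable
  step 3. node 2  ⊔preds=⊥  new=[3,4]  stable
  step 4. node 3  ⊔preds=⊥  new=⊥  stable
  step 5. node 4  ⊔preds=⊥  new=⊥  stable
  step 6. node 5  ⊔preds=⊥  new=[-1,3]  stable
  step 7. node 6  ⊔preds=[-1,3]  new=[-2,4]  old=⊥  +wl: 1
  step 8. node 1  ⊔preds=[-2,4]  new=[-4,4]  old=⊥  +wl: 0,4
  step 9. node 0  ⊔preds=[-4,4]  new=[-4,4]  old=⊥  +wl: 1,3
  step 10. node 4  ⊔preds=[-4,4]  new=[-4,4]  old=⊥  +wl: 0,6
  step 11. node 1  ⊔preds=[-4,4]  new=[-4,4]  stable
  step 12. node 3  ⊔preds=[-4,4]  new=[-4,4]  old=⊥  +wl: 1
  step 13. node 0  ⊔preds=[-4,4]  new=[-4,4]  stable
  step 14. node 6  ⊔preds=[-4,4]  new=[-4,4]  old=[-2,4]  +wl: 
  step 15. node 1  ⊔preds=[-4,4]  new=[-4,4]  stable

Least fixpoint reached:
  node 0: [-4,4]
  node 1: [-4,4]
  node 2: [3,4]
  node 3: [-4,4]
  node 4: [-4,4]
  node 5: [-1,3]
  node 6: [-4,4]

yes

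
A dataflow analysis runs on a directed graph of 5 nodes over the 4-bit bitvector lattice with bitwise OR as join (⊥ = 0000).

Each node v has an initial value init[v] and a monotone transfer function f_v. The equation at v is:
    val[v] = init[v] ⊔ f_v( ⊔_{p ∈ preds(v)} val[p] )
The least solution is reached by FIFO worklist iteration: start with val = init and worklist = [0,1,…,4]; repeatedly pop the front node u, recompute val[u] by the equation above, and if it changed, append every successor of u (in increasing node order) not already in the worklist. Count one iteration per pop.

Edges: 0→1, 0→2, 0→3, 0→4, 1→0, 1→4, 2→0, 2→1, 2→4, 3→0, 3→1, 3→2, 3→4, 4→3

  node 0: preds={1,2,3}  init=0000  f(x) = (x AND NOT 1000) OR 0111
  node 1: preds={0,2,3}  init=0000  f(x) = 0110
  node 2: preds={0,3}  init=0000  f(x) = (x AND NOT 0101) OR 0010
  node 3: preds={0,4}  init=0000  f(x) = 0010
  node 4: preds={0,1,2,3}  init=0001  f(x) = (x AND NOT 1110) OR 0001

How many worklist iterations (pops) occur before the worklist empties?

Iteration log — 8 steps:
  step 1. node 0  ⊔preds=0000  new=0111  old=0000  +wl: 
  step 2. node 1  ⊔preds=0111  new=0110  old=0000  +wl: 0
  step 3. node 2  ⊔preds=0111  new=0010  old=0000  +wl: 1
  step 4. node 3  ⊔preds=0111  new=0010  old=0000  +wl: 2
  step 5. node 4  ⊔preds=0111  new=0001  stable
  step 6. node 0  ⊔preds=0110  new=0111  stable
  step 7. node 1  ⊔preds=0111  new=0110  stable
  step 8. node 2  ⊔preds=0111  new=0010  stable

Least fixpoint reached:
  node 0: 0111
  node 1: 0110
  node 2: 0010
  node 3: 0010
  node 4: 0001

8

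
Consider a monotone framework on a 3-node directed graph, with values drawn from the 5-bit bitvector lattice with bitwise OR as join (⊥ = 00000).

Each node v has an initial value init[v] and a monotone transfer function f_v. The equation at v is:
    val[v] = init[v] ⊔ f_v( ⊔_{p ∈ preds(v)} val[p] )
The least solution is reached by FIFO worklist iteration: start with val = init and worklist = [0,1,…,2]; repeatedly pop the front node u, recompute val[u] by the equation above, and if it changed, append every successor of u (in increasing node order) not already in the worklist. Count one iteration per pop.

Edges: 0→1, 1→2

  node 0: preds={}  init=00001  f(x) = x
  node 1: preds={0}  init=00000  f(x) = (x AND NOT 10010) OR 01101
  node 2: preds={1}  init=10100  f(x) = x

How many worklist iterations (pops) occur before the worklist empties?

3

Iteration log — 3 steps:
  step 1. node 0  ⊔preds=00000  new=00001  stable
  step 2. node 1  ⊔preds=00001  new=01101  old=00000  +wl: 
  step 3. node 2  ⊔preds=01101  new=11101  old=10100  +wl: 

Least fixpoint reached:
  node 0: 00001
  node 1: 01101
  node 2: 11101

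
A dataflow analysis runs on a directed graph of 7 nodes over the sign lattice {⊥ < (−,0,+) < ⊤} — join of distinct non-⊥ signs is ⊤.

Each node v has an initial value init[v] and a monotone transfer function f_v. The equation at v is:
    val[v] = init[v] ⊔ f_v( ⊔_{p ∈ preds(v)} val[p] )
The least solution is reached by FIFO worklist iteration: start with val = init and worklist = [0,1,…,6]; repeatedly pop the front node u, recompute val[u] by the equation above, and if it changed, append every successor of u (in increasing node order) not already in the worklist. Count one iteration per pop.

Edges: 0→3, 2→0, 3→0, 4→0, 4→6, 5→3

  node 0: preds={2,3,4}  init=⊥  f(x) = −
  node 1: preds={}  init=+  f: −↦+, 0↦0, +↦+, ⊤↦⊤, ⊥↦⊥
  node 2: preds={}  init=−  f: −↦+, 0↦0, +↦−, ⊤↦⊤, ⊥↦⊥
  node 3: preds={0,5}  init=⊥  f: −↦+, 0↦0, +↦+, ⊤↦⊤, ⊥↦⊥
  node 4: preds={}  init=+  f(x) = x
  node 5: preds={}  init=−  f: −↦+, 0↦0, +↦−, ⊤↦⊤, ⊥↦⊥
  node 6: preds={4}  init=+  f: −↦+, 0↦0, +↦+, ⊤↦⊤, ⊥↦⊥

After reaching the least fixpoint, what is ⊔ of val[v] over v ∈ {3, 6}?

+

Worklist (8 pops):
  #1 pop 0: in=⊤ → − (was ⊥); enqueue []
  #2 pop 1: in=⊥ → + (no change)
  #3 pop 2: in=⊥ → − (no change)
  #4 pop 3: in=− → + (was ⊥); enqueue [0]
  #5 pop 4: in=⊥ → + (no change)
  #6 pop 5: in=⊥ → − (no change)
  #7 pop 6: in=+ → + (no change)
  #8 pop 0: in=⊤ → − (no change)

Fixpoint:
  val[0] = −
  val[1] = +
  val[2] = −
  val[3] = +
  val[4] = +
  val[5] = −
  val[6] = +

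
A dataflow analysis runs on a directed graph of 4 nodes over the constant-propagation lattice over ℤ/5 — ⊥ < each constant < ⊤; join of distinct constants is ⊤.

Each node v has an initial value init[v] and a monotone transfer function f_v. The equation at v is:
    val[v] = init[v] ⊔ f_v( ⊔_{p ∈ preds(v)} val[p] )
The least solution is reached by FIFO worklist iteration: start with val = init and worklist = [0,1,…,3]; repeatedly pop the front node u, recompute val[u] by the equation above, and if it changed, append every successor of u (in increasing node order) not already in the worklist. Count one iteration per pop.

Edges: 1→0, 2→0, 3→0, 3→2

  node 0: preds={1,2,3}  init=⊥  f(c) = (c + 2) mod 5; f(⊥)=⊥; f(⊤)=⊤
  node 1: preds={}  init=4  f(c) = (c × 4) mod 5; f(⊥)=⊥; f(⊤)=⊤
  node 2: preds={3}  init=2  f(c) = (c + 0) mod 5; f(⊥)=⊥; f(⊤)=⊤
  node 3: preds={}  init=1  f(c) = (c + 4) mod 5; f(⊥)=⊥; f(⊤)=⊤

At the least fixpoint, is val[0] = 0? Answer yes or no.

Worklist (5 pops):
  #1 pop 0: in=⊤ → ⊤ (was ⊥); enqueue []
  #2 pop 1: in=⊥ → 4 (no change)
  #3 pop 2: in=1 → ⊤ (was 2); enqueue [0]
  #4 pop 3: in=⊥ → 1 (no change)
  #5 pop 0: in=⊤ → ⊤ (no change)

Fixpoint:
  val[0] = ⊤
  val[1] = 4
  val[2] = ⊤
  val[3] = 1

no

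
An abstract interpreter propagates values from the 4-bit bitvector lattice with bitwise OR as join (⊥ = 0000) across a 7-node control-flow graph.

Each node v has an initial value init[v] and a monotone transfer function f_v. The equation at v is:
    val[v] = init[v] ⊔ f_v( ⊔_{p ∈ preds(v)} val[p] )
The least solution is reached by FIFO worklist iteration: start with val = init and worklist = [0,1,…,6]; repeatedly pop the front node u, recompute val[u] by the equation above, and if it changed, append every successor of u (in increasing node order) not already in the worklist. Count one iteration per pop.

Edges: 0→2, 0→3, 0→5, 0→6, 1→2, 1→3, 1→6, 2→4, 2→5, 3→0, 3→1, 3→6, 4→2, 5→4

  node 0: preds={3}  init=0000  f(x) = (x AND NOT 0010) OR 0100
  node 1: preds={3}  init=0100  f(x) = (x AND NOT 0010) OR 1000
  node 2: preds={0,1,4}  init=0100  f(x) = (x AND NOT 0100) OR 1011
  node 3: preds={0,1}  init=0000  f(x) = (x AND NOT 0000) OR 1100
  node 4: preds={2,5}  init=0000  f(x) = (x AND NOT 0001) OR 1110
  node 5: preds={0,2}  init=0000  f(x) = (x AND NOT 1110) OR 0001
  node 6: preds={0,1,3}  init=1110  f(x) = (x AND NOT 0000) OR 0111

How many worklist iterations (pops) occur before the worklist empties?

14

Iteration log — 14 steps:
  step 1. node 0  ⊔preds=0000  new=0100  old=0000  +wl: 
  step 2. node 1  ⊔preds=0000  new=1100  old=0100  +wl: 
  step 3. node 2  ⊔preds=1100  new=1111  old=0100  +wl: 
  step 4. node 3  ⊔preds=1100  new=1100  old=0000  +wl: 0,1
  step 5. node 4  ⊔preds=1111  new=1110  old=0000  +wl: 2
  step 6. node 5  ⊔preds=1111  new=0001  old=0000  +wl: 4
  step 7. node 6  ⊔preds=1100  new=1111  old=1110  +wl: 
  step 8. node 0  ⊔preds=1100  new=1100  old=0100  +wl: 3,5,6
  step 9. node 1  ⊔preds=1100  new=1100  stable
  step 10. node 2  ⊔preds=1110  new=1111  stable
  step 11. node 4  ⊔preds=1111  new=1110  stable
  step 12. node 3  ⊔preds=1100  new=1100  stable
  step 13. node 5  ⊔preds=1111  new=0001  stable
  step 14. node 6  ⊔preds=1100  new=1111  stable

Least fixpoint reached:
  node 0: 1100
  node 1: 1100
  node 2: 1111
  node 3: 1100
  node 4: 1110
  node 5: 0001
  node 6: 1111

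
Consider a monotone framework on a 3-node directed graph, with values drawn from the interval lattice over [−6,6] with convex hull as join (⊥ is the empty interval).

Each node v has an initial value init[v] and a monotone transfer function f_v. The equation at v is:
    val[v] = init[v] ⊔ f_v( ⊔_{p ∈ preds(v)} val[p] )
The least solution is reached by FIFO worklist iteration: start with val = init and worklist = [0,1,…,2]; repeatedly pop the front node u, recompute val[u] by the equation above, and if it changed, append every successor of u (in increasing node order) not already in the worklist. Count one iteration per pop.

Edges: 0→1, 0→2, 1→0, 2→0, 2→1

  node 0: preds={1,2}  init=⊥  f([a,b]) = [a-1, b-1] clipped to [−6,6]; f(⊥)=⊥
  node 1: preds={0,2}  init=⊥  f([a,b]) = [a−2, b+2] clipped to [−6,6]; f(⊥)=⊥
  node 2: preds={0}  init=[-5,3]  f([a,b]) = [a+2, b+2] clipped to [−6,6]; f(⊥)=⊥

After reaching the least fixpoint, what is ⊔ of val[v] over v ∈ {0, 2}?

[-6,6]

Iteration log — 9 steps:
  step 1. node 0  ⊔preds=[-5,3]  new=[-6,2]  old=⊥  +wl: 
  step 2. node 1  ⊔preds=[-6,3]  new=[-6,5]  old=⊥  +wl: 0
  step 3. node 2  ⊔preds=[-6,2]  new=[-5,4]  old=[-5,3]  +wl: 1
  step 4. node 0  ⊔preds=[-6,5]  new=[-6,4]  old=[-6,2]  +wl: 2
  step 5. node 1  ⊔preds=[-6,4]  new=[-6,6]  old=[-6,5]  +wl: 0
  step 6. node 2  ⊔preds=[-6,4]  new=[-5,6]  old=[-5,4]  +wl: 1
  step 7. node 0  ⊔preds=[-6,6]  new=[-6,5]  old=[-6,4]  +wl: 2
  step 8. node 1  ⊔preds=[-6,6]  new=[-6,6]  stable
  step 9. node 2  ⊔preds=[-6,5]  new=[-5,6]  stable

Least fixpoint reached:
  node 0: [-6,5]
  node 1: [-6,6]
  node 2: [-5,6]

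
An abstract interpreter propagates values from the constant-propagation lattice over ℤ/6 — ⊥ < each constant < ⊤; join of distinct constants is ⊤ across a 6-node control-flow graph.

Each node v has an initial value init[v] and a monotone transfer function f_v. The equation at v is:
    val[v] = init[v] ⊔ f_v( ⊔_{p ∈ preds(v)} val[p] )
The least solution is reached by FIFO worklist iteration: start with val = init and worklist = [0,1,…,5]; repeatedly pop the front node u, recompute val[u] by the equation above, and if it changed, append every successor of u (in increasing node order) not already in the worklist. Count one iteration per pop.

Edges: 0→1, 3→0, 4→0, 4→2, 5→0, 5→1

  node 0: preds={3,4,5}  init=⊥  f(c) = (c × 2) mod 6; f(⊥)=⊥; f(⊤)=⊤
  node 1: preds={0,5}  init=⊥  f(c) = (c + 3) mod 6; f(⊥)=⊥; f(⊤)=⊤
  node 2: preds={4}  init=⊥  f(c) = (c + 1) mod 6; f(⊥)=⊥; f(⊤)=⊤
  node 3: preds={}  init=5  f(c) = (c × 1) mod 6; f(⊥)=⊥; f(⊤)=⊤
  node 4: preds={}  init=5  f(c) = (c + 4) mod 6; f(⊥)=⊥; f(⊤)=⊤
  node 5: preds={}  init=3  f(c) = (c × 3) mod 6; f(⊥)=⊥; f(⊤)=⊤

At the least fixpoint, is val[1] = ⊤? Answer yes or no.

yes

Iteration log — 6 steps:
  step 1. node 0  ⊔preds=⊤  new=⊤  old=⊥  +wl: 
  step 2. node 1  ⊔preds=⊤  new=⊤  old=⊥  +wl: 
  step 3. node 2  ⊔preds=5  new=0  old=⊥  +wl: 
  step 4. node 3  ⊔preds=⊥  new=5  stable
  step 5. node 4  ⊔preds=⊥  new=5  stable
  step 6. node 5  ⊔preds=⊥  new=3  stable

Least fixpoint reached:
  node 0: ⊤
  node 1: ⊤
  node 2: 0
  node 3: 5
  node 4: 5
  node 5: 3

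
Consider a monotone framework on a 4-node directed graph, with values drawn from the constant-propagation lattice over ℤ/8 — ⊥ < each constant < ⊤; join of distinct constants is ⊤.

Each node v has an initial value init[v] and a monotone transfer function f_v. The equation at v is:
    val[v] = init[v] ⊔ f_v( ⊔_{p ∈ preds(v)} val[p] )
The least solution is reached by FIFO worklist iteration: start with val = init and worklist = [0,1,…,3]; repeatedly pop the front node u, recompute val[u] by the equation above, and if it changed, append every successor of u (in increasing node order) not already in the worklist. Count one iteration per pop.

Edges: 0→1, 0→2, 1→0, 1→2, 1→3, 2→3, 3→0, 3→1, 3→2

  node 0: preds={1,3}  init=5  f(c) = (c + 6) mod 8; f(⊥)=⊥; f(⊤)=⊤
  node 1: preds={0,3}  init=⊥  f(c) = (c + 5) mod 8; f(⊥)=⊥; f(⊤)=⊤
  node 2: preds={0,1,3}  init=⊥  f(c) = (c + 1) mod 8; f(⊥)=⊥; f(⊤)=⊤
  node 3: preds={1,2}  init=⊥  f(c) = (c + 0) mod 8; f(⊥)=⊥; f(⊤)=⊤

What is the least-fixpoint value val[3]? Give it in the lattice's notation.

Iteration log — 9 steps:
  step 1. node 0  ⊔preds=⊥  new=5  stable
  step 2. node 1  ⊔preds=5  new=2  old=⊥  +wl: 0
  step 3. node 2  ⊔preds=⊤  new=⊤  old=⊥  +wl: 
  step 4. node 3  ⊔preds=⊤  new=⊤  old=⊥  +wl: 1,2
  step 5. node 0  ⊔preds=⊤  new=⊤  old=5  +wl: 
  step 6. node 1  ⊔preds=⊤  new=⊤  old=2  +wl: 0,3
  step 7. node 2  ⊔preds=⊤  new=⊤  stable
  step 8. node 0  ⊔preds=⊤  new=⊤  stable
  step 9. node 3  ⊔preds=⊤  new=⊤  stable

Least fixpoint reached:
  node 0: ⊤
  node 1: ⊤
  node 2: ⊤
  node 3: ⊤

⊤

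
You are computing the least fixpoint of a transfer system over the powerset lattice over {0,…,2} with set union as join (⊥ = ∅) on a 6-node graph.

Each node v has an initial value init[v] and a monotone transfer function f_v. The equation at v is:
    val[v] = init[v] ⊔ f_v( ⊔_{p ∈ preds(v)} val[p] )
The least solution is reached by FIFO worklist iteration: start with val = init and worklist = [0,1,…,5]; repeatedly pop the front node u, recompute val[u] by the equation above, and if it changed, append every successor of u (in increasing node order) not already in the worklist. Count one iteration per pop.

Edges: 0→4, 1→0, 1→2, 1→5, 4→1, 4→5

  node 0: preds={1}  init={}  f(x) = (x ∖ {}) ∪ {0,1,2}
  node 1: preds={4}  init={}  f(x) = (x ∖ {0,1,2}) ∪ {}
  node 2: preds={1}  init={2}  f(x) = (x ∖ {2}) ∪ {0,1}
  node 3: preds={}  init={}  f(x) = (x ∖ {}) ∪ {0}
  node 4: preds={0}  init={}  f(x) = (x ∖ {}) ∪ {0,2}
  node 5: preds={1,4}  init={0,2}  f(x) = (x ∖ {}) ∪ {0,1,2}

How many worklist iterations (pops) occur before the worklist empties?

Worklist (7 pops):
  #1 pop 0: in={} → {0,1,2} (was {}); enqueue []
  #2 pop 1: in={} → {} (no change)
  #3 pop 2: in={} → {0,1,2} (was {2}); enqueue []
  #4 pop 3: in={} → {0} (was {}); enqueue []
  #5 pop 4: in={0,1,2} → {0,1,2} (was {}); enqueue [1]
  #6 pop 5: in={0,1,2} → {0,1,2} (was {0,2}); enqueue []
  #7 pop 1: in={0,1,2} → {} (no change)

Fixpoint:
  val[0] = {0,1,2}
  val[1] = {}
  val[2] = {0,1,2}
  val[3] = {0}
  val[4] = {0,1,2}
  val[5] = {0,1,2}

7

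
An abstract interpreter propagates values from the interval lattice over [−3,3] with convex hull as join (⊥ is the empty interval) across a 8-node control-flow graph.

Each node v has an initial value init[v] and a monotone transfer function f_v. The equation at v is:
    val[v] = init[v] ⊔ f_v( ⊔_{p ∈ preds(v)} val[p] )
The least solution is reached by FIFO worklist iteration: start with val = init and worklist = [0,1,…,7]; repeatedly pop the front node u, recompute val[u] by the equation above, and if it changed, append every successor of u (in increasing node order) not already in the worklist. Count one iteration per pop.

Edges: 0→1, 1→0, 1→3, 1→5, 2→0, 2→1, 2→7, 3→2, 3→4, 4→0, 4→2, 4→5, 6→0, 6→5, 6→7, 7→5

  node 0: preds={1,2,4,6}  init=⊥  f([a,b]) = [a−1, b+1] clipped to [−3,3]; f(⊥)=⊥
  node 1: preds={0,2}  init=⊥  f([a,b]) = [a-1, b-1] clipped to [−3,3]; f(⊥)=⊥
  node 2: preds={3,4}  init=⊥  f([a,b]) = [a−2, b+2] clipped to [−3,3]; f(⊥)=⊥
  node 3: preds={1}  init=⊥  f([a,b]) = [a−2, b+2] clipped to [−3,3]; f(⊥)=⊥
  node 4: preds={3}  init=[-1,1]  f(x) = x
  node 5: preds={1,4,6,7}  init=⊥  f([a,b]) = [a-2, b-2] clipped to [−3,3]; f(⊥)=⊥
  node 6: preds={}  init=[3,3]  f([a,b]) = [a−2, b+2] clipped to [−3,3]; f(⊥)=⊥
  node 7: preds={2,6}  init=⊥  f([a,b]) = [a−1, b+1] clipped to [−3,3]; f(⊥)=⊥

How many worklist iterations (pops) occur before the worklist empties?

Iteration log — 12 steps:
  step 1. node 0  ⊔preds=[-1,3]  new=[-2,3]  old=⊥  +wl: 
  step 2. node 1  ⊔preds=[-2,3]  new=[-3,2]  old=⊥  +wl: 0
  step 3. node 2  ⊔preds=[-1,1]  new=[-3,3]  old=⊥  +wl: 1
  step 4. node 3  ⊔preds=[-3,2]  new=[-3,3]  old=⊥  +wl: 2
  step 5. node 4  ⊔preds=[-3,3]  new=[-3,3]  old=[-1,1]  +wl: 
  step 6. node 5  ⊔preds=[-3,3]  new=[-3,1]  old=⊥  +wl: 
  step 7. node 6  ⊔preds=⊥  new=[3,3]  stable
  step 8. node 7  ⊔preds=[-3,3]  new=[-3,3]  old=⊥  +wl: 5
  step 9. node 0  ⊔preds=[-3,3]  new=[-3,3]  old=[-2,3]  +wl: 
  step 10. node 1  ⊔preds=[-3,3]  new=[-3,2]  stable
  step 11. node 2  ⊔preds=[-3,3]  new=[-3,3]  stable
  step 12. node 5  ⊔preds=[-3,3]  new=[-3,1]  stable

Least fixpoint reached:
  node 0: [-3,3]
  node 1: [-3,2]
  node 2: [-3,3]
  node 3: [-3,3]
  node 4: [-3,3]
  node 5: [-3,1]
  node 6: [3,3]
  node 7: [-3,3]

12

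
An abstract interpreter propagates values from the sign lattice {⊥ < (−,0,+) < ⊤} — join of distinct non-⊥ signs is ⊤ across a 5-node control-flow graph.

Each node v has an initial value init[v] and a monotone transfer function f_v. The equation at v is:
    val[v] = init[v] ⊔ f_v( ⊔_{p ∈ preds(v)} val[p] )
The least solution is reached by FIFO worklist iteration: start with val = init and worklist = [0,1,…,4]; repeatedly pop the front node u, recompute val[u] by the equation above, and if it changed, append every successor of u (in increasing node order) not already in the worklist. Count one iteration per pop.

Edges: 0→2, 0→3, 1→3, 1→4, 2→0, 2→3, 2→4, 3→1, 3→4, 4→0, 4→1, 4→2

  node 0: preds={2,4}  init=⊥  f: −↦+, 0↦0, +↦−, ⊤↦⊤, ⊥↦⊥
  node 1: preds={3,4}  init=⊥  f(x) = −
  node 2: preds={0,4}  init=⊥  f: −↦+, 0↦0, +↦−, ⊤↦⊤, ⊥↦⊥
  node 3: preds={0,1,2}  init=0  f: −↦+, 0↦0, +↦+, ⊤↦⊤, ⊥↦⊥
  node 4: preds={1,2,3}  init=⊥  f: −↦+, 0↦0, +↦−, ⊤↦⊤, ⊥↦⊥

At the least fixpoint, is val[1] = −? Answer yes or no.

Worklist (11 pops):
  #1 pop 0: in=⊥ → ⊥ (no change)
  #2 pop 1: in=0 → − (was ⊥); enqueue []
  #3 pop 2: in=⊥ → ⊥ (no change)
  #4 pop 3: in=− → ⊤ (was 0); enqueue [1]
  #5 pop 4: in=⊤ → ⊤ (was ⊥); enqueue [0,2]
  #6 pop 1: in=⊤ → − (no change)
  #7 pop 0: in=⊤ → ⊤ (was ⊥); enqueue [3]
  #8 pop 2: in=⊤ → ⊤ (was ⊥); enqueue [0,4]
  #9 pop 3: in=⊤ → ⊤ (no change)
  #10 pop 0: in=⊤ → ⊤ (no change)
  #11 pop 4: in=⊤ → ⊤ (no change)

Fixpoint:
  val[0] = ⊤
  val[1] = −
  val[2] = ⊤
  val[3] = ⊤
  val[4] = ⊤

yes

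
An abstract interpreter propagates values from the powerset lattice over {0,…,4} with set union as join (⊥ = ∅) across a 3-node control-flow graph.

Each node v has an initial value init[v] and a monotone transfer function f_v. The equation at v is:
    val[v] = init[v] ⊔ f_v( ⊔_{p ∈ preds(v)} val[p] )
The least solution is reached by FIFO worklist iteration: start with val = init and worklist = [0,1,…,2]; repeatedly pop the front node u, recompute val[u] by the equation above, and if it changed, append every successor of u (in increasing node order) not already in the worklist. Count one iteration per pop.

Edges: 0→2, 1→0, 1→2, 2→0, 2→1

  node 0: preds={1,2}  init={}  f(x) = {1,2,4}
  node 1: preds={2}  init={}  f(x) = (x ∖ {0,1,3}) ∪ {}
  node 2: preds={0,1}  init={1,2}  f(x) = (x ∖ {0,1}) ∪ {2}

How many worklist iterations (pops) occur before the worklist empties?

7

Iteration log — 7 steps:
  step 1. node 0  ⊔preds={1,2}  new={1,2,4}  old={}  +wl: 
  step 2. node 1  ⊔preds={1,2}  new={2}  old={}  +wl: 0
  step 3. node 2  ⊔preds={1,2,4}  new={1,2,4}  old={1,2}  +wl: 1
  step 4. node 0  ⊔preds={1,2,4}  new={1,2,4}  stable
  step 5. node 1  ⊔preds={1,2,4}  new={2,4}  old={2}  +wl: 0,2
  step 6. node 0  ⊔preds={1,2,4}  new={1,2,4}  stable
  step 7. node 2  ⊔preds={1,2,4}  new={1,2,4}  stable

Least fixpoint reached:
  node 0: {1,2,4}
  node 1: {2,4}
  node 2: {1,2,4}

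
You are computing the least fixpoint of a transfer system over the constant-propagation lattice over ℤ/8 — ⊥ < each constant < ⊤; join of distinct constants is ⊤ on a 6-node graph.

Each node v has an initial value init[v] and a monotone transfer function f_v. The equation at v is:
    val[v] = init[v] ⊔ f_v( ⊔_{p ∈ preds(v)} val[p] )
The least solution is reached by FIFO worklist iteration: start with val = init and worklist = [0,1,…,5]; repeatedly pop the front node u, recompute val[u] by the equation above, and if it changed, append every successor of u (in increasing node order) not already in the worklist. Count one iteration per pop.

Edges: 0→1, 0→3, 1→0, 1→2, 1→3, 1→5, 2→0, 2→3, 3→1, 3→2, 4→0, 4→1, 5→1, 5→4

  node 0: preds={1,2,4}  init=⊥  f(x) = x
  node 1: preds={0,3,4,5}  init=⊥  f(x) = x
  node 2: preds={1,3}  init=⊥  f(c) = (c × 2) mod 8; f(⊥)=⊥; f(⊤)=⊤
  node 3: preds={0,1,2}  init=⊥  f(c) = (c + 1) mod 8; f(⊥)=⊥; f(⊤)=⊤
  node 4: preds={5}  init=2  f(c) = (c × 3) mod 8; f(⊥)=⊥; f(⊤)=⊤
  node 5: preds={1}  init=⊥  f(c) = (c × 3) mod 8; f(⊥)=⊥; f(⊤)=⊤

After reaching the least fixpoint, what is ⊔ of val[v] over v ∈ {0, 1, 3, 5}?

⊤

Trace (17 dequeues):
  [1] u=0 | in 2 | out 2 | prev ⊥ | push {}
  [2] u=1 | in 2 | out 2 | prev ⊥ | push {0}
  [3] u=2 | in 2 | out 4 | prev ⊥ | push {}
  [4] u=3 | in ⊤ | out ⊤ | prev ⊥ | push {1,2}
  [5] u=4 | in ⊥ | out 2 | ==
  [6] u=5 | in 2 | out 6 | prev ⊥ | push {4}
  [7] u=0 | in ⊤ | out ⊤ | prev 2 | push {3}
  [8] u=1 | in ⊤ | out ⊤ | prev 2 | push {0,5}
  [9] u=2 | in ⊤ | out ⊤ | prev 4 | push {}
  [10] u=4 | in 6 | out 2 | ==
  [11] u=3 | in ⊤ | out ⊤ | ==
  [12] u=0 | in ⊤ | out ⊤ | ==
  [13] u=5 | in ⊤ | out ⊤ | prev 6 | push {1,4}
  [14] u=1 | in ⊤ | out ⊤ | ==
  [15] u=4 | in ⊤ | out ⊤ | prev 2 | push {0,1}
  [16] u=0 | in ⊤ | out ⊤ | ==
  [17] u=1 | in ⊤ | out ⊤ | ==

Converged values:
  [0] ⊤
  [1] ⊤
  [2] ⊤
  [3] ⊤
  [4] ⊤
  [5] ⊤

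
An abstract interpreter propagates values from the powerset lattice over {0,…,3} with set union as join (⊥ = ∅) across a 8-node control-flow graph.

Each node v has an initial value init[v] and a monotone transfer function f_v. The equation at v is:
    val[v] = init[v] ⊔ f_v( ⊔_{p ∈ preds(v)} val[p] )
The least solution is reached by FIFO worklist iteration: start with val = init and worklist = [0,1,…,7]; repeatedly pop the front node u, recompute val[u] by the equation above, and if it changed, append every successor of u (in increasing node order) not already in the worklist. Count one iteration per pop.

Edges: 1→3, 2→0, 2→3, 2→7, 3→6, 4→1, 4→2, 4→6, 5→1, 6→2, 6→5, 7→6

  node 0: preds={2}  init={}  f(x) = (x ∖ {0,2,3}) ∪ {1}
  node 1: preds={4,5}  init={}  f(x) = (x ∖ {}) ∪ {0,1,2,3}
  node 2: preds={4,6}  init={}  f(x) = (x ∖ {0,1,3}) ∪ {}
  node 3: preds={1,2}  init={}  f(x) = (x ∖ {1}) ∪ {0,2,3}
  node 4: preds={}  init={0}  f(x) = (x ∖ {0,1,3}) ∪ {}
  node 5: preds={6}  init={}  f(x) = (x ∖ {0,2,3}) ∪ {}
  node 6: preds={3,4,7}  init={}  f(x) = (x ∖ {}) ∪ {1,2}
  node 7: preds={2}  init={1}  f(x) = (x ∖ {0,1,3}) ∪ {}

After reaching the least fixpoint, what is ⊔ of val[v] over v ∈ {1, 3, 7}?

Trace (15 dequeues):
  [1] u=0 | in {} | out {1} | prev {} | push {}
  [2] u=1 | in {0} | out {0,1,2,3} | prev {} | push {}
  [3] u=2 | in {0} | out {} | ==
  [4] u=3 | in {0,1,2,3} | out {0,2,3} | prev {} | push {}
  [5] u=4 | in {} | out {0} | ==
  [6] u=5 | in {} | out {} | ==
  [7] u=6 | in {0,1,2,3} | out {0,1,2,3} | prev {} | push {2,5}
  [8] u=7 | in {} | out {1} | ==
  [9] u=2 | in {0,1,2,3} | out {2} | prev {} | push {0,3,7}
  [10] u=5 | in {0,1,2,3} | out {1} | prev {} | push {1}
  [11] u=0 | in {2} | out {1} | ==
  [12] u=3 | in {0,1,2,3} | out {0,2,3} | ==
  [13] u=7 | in {2} | out {1,2} | prev {1} | push {6}
  [14] u=1 | in {0,1} | out {0,1,2,3} | ==
  [15] u=6 | in {0,1,2,3} | out {0,1,2,3} | ==

Converged values:
  [0] {1}
  [1] {0,1,2,3}
  [2] {2}
  [3] {0,2,3}
  [4] {0}
  [5] {1}
  [6] {0,1,2,3}
  [7] {1,2}

{0,1,2,3}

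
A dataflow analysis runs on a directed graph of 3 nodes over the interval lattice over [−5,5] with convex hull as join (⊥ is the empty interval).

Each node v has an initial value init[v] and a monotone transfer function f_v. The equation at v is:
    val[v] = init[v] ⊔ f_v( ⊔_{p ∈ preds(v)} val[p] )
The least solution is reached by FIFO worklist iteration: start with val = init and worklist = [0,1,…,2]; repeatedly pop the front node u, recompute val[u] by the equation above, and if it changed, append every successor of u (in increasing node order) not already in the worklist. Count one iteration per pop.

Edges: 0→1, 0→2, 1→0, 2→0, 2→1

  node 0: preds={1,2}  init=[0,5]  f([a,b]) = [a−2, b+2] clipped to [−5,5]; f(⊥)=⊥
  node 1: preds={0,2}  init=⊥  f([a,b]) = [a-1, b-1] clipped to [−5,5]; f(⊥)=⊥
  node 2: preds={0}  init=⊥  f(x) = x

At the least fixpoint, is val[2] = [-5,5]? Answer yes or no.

yes

Iteration log — 11 steps:
  step 1. node 0  ⊔preds=⊥  new=[0,5]  stable
  step 2. node 1  ⊔preds=[0,5]  new=[-1,4]  old=⊥  +wl: 0
  step 3. node 2  ⊔preds=[0,5]  new=[0,5]  old=⊥  +wl: 1
  step 4. node 0  ⊔preds=[-1,5]  new=[-3,5]  old=[0,5]  +wl: 2
  step 5. node 1  ⊔preds=[-3,5]  new=[-4,4]  old=[-1,4]  +wl: 0
  step 6. node 2  ⊔preds=[-3,5]  new=[-3,5]  old=[0,5]  +wl: 1
  step 7. node 0  ⊔preds=[-4,5]  new=[-5,5]  old=[-3,5]  +wl: 2
  step 8. node 1  ⊔preds=[-5,5]  new=[-5,4]  old=[-4,4]  +wl: 0
  step 9. node 2  ⊔preds=[-5,5]  new=[-5,5]  old=[-3,5]  +wl: 1
  step 10. node 0  ⊔preds=[-5,5]  new=[-5,5]  stable
  step 11. node 1  ⊔preds=[-5,5]  new=[-5,4]  stable

Least fixpoint reached:
  node 0: [-5,5]
  node 1: [-5,4]
  node 2: [-5,5]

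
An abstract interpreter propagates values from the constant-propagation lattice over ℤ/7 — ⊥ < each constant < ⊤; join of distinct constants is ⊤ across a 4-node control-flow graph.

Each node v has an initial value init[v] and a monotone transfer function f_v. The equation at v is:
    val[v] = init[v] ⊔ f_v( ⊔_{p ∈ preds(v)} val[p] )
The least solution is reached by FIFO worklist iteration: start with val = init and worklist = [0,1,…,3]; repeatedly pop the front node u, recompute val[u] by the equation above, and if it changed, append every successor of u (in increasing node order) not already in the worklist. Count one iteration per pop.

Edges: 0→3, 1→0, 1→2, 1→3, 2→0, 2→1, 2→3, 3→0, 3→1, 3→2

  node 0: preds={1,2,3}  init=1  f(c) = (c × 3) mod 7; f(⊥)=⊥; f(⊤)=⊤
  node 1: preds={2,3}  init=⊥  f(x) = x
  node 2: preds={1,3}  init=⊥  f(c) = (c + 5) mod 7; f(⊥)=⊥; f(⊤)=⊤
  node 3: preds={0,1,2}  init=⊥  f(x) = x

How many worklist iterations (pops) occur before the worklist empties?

14

Trace (14 dequeues):
  [1] u=0 | in ⊥ | out 1 | ==
  [2] u=1 | in ⊥ | out ⊥ | ==
  [3] u=2 | in ⊥ | out ⊥ | ==
  [4] u=3 | in 1 | out 1 | prev ⊥ | push {0,1,2}
  [5] u=0 | in 1 | out ⊤ | prev 1 | push {3}
  [6] u=1 | in 1 | out 1 | prev ⊥ | push {0}
  [7] u=2 | in 1 | out 6 | prev ⊥ | push {1}
  [8] u=3 | in ⊤ | out ⊤ | prev 1 | push {2}
  [9] u=0 | in ⊤ | out ⊤ | ==
  [10] u=1 | in ⊤ | out ⊤ | prev 1 | push {0,3}
  [11] u=2 | in ⊤ | out ⊤ | prev 6 | push {1}
  [12] u=0 | in ⊤ | out ⊤ | ==
  [13] u=3 | in ⊤ | out ⊤ | ==
  [14] u=1 | in ⊤ | out ⊤ | ==

Converged values:
  [0] ⊤
  [1] ⊤
  [2] ⊤
  [3] ⊤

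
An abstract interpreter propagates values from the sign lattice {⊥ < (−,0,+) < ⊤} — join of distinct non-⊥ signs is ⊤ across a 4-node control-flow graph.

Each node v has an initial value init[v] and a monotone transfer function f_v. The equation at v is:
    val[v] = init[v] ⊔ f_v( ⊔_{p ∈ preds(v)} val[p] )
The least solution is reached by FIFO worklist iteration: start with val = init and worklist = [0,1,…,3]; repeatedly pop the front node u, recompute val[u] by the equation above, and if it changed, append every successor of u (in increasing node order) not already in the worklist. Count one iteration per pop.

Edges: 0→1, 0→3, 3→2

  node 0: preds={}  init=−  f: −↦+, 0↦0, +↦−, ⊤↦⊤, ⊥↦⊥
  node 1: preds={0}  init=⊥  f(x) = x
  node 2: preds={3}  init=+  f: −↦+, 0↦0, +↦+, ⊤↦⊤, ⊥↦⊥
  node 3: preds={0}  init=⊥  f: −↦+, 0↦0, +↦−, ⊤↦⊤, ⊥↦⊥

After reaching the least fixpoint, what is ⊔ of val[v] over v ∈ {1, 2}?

Iteration log — 5 steps:
  step 1. node 0  ⊔preds=⊥  new=−  stable
  step 2. node 1  ⊔preds=−  new=−  old=⊥  +wl: 
  step 3. node 2  ⊔preds=⊥  new=+  stable
  step 4. node 3  ⊔preds=−  new=+  old=⊥  +wl: 2
  step 5. node 2  ⊔preds=+  new=+  stable

Least fixpoint reached:
  node 0: −
  node 1: −
  node 2: +
  node 3: +

⊤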